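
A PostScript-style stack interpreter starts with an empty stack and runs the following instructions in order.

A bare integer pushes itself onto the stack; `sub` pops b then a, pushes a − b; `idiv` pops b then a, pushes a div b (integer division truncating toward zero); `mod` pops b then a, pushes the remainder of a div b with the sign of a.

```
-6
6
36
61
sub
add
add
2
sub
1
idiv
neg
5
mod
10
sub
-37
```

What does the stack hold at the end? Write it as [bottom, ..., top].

[-8, -37]

-6   -> [-6]
6    -> [-6, 6]
36   -> [-6, 6, 36]
61   -> [-6, 6, 36, 61]
sub  -> [-6, 6, -25]
add  -> [-6, -19]
add  -> [-25]
2    -> [-25, 2]
sub  -> [-27]
1    -> [-27, 1]
idiv -> [-27]
neg  -> [27]
5    -> [27, 5]
mod  -> [2]
10   -> [2, 10]
sub  -> [-8]
-37  -> [-8, -37]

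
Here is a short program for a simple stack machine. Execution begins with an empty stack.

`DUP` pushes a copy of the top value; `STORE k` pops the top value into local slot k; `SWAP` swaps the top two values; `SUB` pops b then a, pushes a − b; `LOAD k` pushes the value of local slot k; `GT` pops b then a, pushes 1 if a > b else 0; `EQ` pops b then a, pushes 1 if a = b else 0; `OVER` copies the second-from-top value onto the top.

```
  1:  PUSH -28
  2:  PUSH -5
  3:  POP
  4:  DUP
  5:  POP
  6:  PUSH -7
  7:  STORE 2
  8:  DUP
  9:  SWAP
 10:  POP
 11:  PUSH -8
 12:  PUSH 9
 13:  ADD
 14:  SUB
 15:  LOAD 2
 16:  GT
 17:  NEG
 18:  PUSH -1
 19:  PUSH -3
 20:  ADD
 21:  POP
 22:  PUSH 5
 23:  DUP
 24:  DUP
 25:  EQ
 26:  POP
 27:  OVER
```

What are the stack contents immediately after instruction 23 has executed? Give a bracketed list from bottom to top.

PUSH -28 -> -28
PUSH -5  -> -28 -5
POP      -> -28
DUP      -> -28 -28
POP      -> -28
PUSH -7  -> -28 -7
STORE 2  -> -28
DUP      -> -28 -28
SWAP     -> -28 -28
POP      -> -28
PUSH -8  -> -28 -8
PUSH 9   -> -28 -8 9
ADD      -> -28 1
SUB      -> -29
LOAD 2   -> -29 -7
GT       -> 0
NEG      -> 0
PUSH -1  -> 0 -1
PUSH -3  -> 0 -1 -3
ADD      -> 0 -4
POP      -> 0
PUSH 5   -> 0 5
DUP      -> 0 5 5

[0, 5, 5]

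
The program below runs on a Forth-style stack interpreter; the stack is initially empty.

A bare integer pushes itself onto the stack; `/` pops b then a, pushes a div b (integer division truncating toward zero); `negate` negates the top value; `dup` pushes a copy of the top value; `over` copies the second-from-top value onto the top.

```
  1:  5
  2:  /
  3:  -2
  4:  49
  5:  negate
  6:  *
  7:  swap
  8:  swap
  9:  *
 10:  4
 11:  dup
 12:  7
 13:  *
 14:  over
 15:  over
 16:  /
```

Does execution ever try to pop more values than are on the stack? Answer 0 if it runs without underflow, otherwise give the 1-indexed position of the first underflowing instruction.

2

5  5
/  — needs 2 operands, stack has 1 → underflow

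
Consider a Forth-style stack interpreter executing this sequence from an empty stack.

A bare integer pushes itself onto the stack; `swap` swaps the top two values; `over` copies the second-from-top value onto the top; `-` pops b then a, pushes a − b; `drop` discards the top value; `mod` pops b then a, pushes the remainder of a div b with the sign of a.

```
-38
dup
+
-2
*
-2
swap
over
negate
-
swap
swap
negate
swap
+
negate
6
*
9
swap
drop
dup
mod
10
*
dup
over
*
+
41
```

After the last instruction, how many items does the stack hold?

2

-38    : -38
dup    : -38 -38
+      : -76
-2     : -76 -2
*      : 152
-2     : 152 -2
swap   : -2 152
over   : -2 152 -2
negate : -2 152 2
-      : -2 150
swap   : 150 -2
swap   : -2 150
negate : -2 -150
swap   : -150 -2
+      : -152
negate : 152
6      : 152 6
*      : 912
9      : 912 9
swap   : 9 912
drop   : 9
dup    : 9 9
mod    : 0
10     : 0 10
*      : 0
dup    : 0 0
over   : 0 0 0
*      : 0 0
+      : 0
41     : 0 41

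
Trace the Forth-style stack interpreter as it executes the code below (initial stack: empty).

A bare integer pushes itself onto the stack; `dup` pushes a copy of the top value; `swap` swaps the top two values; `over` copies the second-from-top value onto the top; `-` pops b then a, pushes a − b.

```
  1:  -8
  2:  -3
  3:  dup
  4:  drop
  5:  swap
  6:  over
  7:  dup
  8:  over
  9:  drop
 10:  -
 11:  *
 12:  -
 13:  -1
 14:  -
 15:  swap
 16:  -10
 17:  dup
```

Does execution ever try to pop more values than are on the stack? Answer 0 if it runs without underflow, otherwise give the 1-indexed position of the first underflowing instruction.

-8   : [-8]
-3   : [-8, -3]
dup  : [-8, -3, -3]
drop : [-8, -3]
swap : [-3, -8]
over : [-3, -8, -3]
dup  : [-3, -8, -3, -3]
over : [-3, -8, -3, -3, -3]
drop : [-3, -8, -3, -3]
-    : [-3, -8, 0]
*    : [-3, 0]
-    : [-3]
-1   : [-3, -1]
-    : [-2]
swap  — needs 2 operands, stack has 1 → underflow

15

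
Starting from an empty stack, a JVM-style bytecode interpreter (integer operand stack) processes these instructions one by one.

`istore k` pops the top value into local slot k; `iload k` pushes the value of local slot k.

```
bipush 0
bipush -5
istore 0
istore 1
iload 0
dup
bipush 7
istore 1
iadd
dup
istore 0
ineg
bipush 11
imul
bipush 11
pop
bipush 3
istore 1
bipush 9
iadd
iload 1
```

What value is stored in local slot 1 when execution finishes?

bipush 0  : 0
bipush -5 : 0 -5
istore 0  : 0
istore 1  : (empty)
iload 0   : -5
dup       : -5 -5
bipush 7  : -5 -5 7
istore 1  : -5 -5
iadd      : -10
dup       : -10 -10
istore 0  : -10
ineg      : 10
bipush 11 : 10 11
imul      : 110
bipush 11 : 110 11
pop       : 110
bipush 3  : 110 3
istore 1  : 110
bipush 9  : 110 9
iadd      : 119
iload 1   : 119 3

3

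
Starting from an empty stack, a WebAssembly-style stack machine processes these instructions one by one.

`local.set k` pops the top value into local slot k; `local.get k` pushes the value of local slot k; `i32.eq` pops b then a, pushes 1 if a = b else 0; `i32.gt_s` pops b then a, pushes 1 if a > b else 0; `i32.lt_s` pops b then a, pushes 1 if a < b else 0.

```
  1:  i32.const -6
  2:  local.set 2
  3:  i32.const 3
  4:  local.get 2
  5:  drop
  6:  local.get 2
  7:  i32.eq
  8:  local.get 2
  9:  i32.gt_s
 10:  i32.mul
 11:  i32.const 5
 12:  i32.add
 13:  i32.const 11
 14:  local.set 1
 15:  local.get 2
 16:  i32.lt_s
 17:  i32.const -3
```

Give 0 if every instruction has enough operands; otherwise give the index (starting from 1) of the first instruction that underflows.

i32.const -6  [-6]
local.set 2   []
i32.const 3   [3]
local.get 2   [3, -6]
drop          [3]
local.get 2   [3, -6]
i32.eq        [0]
local.get 2   [0, -6]
i32.gt_s      [1]
i32.mul  — needs 2 operands, stack has 1 → underflow

10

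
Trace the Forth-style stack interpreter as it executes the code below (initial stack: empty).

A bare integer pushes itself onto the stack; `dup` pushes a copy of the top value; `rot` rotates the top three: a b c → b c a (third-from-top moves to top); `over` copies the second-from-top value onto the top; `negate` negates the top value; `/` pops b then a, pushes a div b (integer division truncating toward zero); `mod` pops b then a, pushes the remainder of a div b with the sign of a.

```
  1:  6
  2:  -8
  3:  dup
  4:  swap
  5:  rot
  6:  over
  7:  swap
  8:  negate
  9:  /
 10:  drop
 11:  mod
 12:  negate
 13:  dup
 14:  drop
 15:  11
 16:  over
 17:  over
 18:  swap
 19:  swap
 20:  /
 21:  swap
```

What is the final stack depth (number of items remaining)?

3

6      → 6
-8     → 6 -8
dup    → 6 -8 -8
swap   → 6 -8 -8
rot    → -8 -8 6
over   → -8 -8 6 -8
swap   → -8 -8 -8 6
negate → -8 -8 -8 -6
/      → -8 -8 1
drop   → -8 -8
mod    → 0
negate → 0
dup    → 0 0
drop   → 0
11     → 0 11
over   → 0 11 0
over   → 0 11 0 11
swap   → 0 11 11 0
swap   → 0 11 0 11
/      → 0 11 0
swap   → 0 0 11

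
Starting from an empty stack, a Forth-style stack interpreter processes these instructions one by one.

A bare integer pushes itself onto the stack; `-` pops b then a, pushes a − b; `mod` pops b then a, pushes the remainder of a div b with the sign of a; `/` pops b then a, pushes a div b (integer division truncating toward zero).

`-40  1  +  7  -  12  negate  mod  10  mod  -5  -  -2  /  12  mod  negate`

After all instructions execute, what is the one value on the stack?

2

-40    -> -40
1      -> -40 1
+      -> -39
7      -> -39 7
-      -> -46
12     -> -46 12
negate -> -46 -12
mod    -> -10
10     -> -10 10
mod    -> 0
-5     -> 0 -5
-      -> 5
-2     -> 5 -2
/      -> -2
12     -> -2 12
mod    -> -2
negate -> 2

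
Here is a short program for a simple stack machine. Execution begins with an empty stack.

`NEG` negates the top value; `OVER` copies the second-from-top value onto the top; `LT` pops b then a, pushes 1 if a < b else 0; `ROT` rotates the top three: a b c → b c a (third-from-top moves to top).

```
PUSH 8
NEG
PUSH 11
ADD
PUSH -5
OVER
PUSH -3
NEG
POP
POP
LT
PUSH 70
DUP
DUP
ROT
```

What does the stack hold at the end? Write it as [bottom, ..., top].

[0, 70, 70, 70]

PUSH 8  -> 8
NEG     -> -8
PUSH 11 -> -8 11
ADD     -> 3
PUSH -5 -> 3 -5
OVER    -> 3 -5 3
PUSH -3 -> 3 -5 3 -3
NEG     -> 3 -5 3 3
POP     -> 3 -5 3
POP     -> 3 -5
LT      -> 0
PUSH 70 -> 0 70
DUP     -> 0 70 70
DUP     -> 0 70 70 70
ROT     -> 0 70 70 70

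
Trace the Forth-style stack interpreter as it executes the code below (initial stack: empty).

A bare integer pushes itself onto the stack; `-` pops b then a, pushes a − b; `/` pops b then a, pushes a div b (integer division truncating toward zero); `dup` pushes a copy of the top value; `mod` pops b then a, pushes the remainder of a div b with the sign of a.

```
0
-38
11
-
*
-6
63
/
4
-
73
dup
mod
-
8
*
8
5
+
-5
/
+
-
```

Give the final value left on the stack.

0   : [0]
-38 : [0, -38]
11  : [0, -38, 11]
-   : [0, -49]
*   : [0]
-6  : [0, -6]
63  : [0, -6, 63]
/   : [0, 0]
4   : [0, 0, 4]
-   : [0, -4]
73  : [0, -4, 73]
dup : [0, -4, 73, 73]
mod : [0, -4, 0]
-   : [0, -4]
8   : [0, -4, 8]
*   : [0, -32]
8   : [0, -32, 8]
5   : [0, -32, 8, 5]
+   : [0, -32, 13]
-5  : [0, -32, 13, -5]
/   : [0, -32, -2]
+   : [0, -34]
-   : [34]

34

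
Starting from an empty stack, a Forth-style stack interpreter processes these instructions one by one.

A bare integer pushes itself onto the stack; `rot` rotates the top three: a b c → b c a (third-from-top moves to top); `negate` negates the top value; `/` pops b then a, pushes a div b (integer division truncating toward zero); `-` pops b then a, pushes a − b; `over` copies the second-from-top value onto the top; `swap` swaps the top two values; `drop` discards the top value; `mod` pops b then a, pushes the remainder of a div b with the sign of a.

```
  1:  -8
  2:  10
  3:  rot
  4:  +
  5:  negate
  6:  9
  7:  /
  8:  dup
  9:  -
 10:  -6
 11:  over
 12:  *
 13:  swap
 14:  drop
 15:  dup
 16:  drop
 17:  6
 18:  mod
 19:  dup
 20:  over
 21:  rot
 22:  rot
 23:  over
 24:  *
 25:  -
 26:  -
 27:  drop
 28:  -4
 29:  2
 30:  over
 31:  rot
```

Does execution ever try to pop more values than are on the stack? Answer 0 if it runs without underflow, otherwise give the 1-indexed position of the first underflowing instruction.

3

-8  [-8]
10  [-8, 10]
rot  — needs 3 operands, stack has 2 → underflow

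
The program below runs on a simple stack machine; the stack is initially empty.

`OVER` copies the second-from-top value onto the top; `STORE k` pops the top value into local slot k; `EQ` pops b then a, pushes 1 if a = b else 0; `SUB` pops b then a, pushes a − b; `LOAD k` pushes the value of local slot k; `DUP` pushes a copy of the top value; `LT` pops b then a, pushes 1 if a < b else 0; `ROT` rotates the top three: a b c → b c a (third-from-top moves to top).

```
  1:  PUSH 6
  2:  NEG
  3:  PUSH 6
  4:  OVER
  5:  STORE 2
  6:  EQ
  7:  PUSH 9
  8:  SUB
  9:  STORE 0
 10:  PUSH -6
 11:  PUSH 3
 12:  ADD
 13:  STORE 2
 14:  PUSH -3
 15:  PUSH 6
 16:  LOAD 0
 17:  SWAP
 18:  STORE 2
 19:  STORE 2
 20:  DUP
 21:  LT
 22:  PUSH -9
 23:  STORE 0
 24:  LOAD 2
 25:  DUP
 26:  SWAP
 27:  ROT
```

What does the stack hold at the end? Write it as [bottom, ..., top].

[-9, -9, 0]

PUSH 6  -> 6
NEG     -> -6
PUSH 6  -> -6 6
OVER    -> -6 6 -6
STORE 2 -> -6 6
EQ      -> 0
PUSH 9  -> 0 9
SUB     -> -9
STORE 0 -> (empty)
PUSH -6 -> -6
PUSH 3  -> -6 3
ADD     -> -3
STORE 2 -> (empty)
PUSH -3 -> -3
PUSH 6  -> -3 6
LOAD 0  -> -3 6 -9
SWAP    -> -3 -9 6
STORE 2 -> -3 -9
STORE 2 -> -3
DUP     -> -3 -3
LT      -> 0
PUSH -9 -> 0 -9
STORE 0 -> 0
LOAD 2  -> 0 -9
DUP     -> 0 -9 -9
SWAP    -> 0 -9 -9
ROT     -> -9 -9 0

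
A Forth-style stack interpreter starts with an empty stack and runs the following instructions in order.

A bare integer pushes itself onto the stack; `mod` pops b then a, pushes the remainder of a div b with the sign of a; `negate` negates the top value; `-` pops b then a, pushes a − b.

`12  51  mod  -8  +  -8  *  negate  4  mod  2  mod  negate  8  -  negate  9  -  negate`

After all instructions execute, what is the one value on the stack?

1

12     : [12]
51     : [12, 51]
mod    : [12]
-8     : [12, -8]
+      : [4]
-8     : [4, -8]
*      : [-32]
negate : [32]
4      : [32, 4]
mod    : [0]
2      : [0, 2]
mod    : [0]
negate : [0]
8      : [0, 8]
-      : [-8]
negate : [8]
9      : [8, 9]
-      : [-1]
negate : [1]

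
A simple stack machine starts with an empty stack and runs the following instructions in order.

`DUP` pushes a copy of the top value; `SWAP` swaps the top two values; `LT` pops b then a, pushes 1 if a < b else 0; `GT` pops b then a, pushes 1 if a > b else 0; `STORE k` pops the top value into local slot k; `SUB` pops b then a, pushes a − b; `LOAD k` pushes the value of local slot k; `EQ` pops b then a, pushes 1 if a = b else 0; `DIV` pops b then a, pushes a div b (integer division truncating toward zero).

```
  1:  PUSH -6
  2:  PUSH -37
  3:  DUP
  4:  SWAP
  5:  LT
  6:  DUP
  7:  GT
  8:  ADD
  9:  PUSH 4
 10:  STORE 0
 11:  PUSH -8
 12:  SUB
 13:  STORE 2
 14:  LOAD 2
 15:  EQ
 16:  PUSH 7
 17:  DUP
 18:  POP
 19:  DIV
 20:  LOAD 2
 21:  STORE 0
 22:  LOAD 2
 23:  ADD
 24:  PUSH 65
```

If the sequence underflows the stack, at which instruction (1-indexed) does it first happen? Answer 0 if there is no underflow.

PUSH -6  : -6
PUSH -37 : -6 -37
DUP      : -6 -37 -37
SWAP     : -6 -37 -37
LT       : -6 0
DUP      : -6 0 0
GT       : -6 0
ADD      : -6
PUSH 4   : -6 4
STORE 0  : -6
PUSH -8  : -6 -8
SUB      : 2
STORE 2  : (empty)
LOAD 2   : 2
EQ  — needs 2 operands, stack has 1 → underflow

15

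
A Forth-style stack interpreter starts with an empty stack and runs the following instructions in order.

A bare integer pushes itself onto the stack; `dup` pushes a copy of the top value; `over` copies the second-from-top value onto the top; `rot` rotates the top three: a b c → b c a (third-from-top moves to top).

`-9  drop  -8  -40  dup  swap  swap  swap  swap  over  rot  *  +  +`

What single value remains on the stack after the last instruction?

1552

-9   : -9
drop : (empty)
-8   : -8
-40  : -8 -40
dup  : -8 -40 -40
swap : -8 -40 -40
swap : -8 -40 -40
swap : -8 -40 -40
swap : -8 -40 -40
over : -8 -40 -40 -40
rot  : -8 -40 -40 -40
*    : -8 -40 1600
+    : -8 1560
+    : 1552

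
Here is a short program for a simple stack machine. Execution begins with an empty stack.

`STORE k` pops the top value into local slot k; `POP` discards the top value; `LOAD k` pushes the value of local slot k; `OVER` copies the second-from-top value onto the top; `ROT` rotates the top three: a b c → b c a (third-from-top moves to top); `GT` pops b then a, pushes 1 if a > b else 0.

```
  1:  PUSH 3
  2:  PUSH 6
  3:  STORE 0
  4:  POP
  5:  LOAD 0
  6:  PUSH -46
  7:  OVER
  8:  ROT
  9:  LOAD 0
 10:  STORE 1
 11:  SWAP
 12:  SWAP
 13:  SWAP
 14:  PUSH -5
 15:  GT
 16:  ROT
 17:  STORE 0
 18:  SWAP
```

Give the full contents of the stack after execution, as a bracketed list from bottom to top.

PUSH 3   : 3
PUSH 6   : 3 6
STORE 0  : 3
POP      : (empty)
LOAD 0   : 6
PUSH -46 : 6 -46
OVER     : 6 -46 6
ROT      : -46 6 6
LOAD 0   : -46 6 6 6
STORE 1  : -46 6 6
SWAP     : -46 6 6
SWAP     : -46 6 6
SWAP     : -46 6 6
PUSH -5  : -46 6 6 -5
GT       : -46 6 1
ROT      : 6 1 -46
STORE 0  : 6 1
SWAP     : 1 6

[1, 6]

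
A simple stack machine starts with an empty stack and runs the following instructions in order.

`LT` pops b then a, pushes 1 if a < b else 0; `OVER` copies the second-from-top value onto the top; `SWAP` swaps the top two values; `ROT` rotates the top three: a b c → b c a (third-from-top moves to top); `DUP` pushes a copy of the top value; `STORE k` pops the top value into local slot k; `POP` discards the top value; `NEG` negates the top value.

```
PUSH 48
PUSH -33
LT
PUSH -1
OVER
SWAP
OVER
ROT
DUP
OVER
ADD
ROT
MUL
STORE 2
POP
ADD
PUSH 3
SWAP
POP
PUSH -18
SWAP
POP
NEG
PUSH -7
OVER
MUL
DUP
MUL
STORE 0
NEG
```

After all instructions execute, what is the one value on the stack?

PUSH 48  → 48
PUSH -33 → 48 -33
LT       → 0
PUSH -1  → 0 -1
OVER     → 0 -1 0
SWAP     → 0 0 -1
OVER     → 0 0 -1 0
ROT      → 0 -1 0 0
DUP      → 0 -1 0 0 0
OVER     → 0 -1 0 0 0 0
ADD      → 0 -1 0 0 0
ROT      → 0 -1 0 0 0
MUL      → 0 -1 0 0
STORE 2  → 0 -1 0
POP      → 0 -1
ADD      → -1
PUSH 3   → -1 3
SWAP     → 3 -1
POP      → 3
PUSH -18 → 3 -18
SWAP     → -18 3
POP      → -18
NEG      → 18
PUSH -7  → 18 -7
OVER     → 18 -7 18
MUL      → 18 -126
DUP      → 18 -126 -126
MUL      → 18 15876
STORE 0  → 18
NEG      → -18

-18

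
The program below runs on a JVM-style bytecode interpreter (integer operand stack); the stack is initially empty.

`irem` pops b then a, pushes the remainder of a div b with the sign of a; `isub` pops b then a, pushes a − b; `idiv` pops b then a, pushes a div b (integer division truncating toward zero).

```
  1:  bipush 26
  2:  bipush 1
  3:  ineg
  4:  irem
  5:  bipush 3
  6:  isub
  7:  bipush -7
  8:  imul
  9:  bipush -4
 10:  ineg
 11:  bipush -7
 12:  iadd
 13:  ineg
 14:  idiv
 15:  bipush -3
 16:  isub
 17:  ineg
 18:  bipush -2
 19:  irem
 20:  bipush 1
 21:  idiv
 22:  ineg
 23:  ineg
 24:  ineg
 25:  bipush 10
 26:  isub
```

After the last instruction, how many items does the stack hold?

1

bipush 26  26
bipush 1   26 1
ineg       26 -1
irem       0
bipush 3   0 3
isub       -3
bipush -7  -3 -7
imul       21
bipush -4  21 -4
ineg       21 4
bipush -7  21 4 -7
iadd       21 -3
ineg       21 3
idiv       7
bipush -3  7 -3
isub       10
ineg       -10
bipush -2  -10 -2
irem       0
bipush 1   0 1
idiv       0
ineg       0
ineg       0
ineg       0
bipush 10  0 10
isub       -10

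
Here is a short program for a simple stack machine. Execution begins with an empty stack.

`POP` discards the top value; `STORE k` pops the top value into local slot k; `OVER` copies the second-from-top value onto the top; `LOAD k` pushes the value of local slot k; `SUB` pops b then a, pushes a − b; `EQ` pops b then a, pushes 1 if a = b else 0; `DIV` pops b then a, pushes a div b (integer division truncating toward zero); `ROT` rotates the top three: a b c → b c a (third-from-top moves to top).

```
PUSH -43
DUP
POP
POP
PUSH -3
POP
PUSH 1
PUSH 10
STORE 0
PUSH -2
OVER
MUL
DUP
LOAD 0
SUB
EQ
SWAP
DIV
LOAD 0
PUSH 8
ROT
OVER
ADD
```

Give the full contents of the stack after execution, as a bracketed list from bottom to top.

[10, 8, 8]

PUSH -43  -43
DUP       -43 -43
POP       -43
POP       (empty)
PUSH -3   -3
POP       (empty)
PUSH 1    1
PUSH 10   1 10
STORE 0   1
PUSH -2   1 -2
OVER      1 -2 1
MUL       1 -2
DUP       1 -2 -2
LOAD 0    1 -2 -2 10
SUB       1 -2 -12
EQ        1 0
SWAP      0 1
DIV       0
LOAD 0    0 10
PUSH 8    0 10 8
ROT       10 8 0
OVER      10 8 0 8
ADD       10 8 8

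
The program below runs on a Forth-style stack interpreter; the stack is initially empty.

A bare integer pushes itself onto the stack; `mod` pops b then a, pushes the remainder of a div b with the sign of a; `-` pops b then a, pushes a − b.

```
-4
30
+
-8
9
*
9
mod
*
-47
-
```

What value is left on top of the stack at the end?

47

-4  -> [-4]
30  -> [-4, 30]
+   -> [26]
-8  -> [26, -8]
9   -> [26, -8, 9]
*   -> [26, -72]
9   -> [26, -72, 9]
mod -> [26, 0]
*   -> [0]
-47 -> [0, -47]
-   -> [47]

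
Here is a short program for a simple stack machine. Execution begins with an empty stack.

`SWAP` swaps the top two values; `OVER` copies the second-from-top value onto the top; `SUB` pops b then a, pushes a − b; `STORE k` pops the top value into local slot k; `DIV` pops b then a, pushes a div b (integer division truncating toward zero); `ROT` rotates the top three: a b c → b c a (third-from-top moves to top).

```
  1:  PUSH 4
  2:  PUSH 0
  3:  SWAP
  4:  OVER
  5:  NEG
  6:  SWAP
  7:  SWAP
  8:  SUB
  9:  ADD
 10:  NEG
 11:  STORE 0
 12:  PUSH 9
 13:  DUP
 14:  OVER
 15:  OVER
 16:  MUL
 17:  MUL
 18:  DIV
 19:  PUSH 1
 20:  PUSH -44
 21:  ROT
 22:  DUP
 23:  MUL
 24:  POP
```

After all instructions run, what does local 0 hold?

-4

PUSH 4   → [4]
PUSH 0   → [4, 0]
SWAP     → [0, 4]
OVER     → [0, 4, 0]
NEG      → [0, 4, 0]
SWAP     → [0, 0, 4]
SWAP     → [0, 4, 0]
SUB      → [0, 4]
ADD      → [4]
NEG      → [-4]
STORE 0  → []
PUSH 9   → [9]
DUP      → [9, 9]
OVER     → [9, 9, 9]
OVER     → [9, 9, 9, 9]
MUL      → [9, 9, 81]
MUL      → [9, 729]
DIV      → [0]
PUSH 1   → [0, 1]
PUSH -44 → [0, 1, -44]
ROT      → [1, -44, 0]
DUP      → [1, -44, 0, 0]
MUL      → [1, -44, 0]
POP      → [1, -44]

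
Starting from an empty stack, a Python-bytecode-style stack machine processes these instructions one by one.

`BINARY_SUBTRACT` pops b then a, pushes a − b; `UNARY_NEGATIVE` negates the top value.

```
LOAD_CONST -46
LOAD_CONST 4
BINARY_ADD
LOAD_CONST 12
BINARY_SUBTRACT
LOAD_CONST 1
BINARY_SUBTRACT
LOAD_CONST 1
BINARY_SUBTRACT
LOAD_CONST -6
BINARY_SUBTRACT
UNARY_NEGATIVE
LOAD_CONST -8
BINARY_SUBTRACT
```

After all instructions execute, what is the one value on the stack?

LOAD_CONST -46   [-46]
LOAD_CONST 4     [-46, 4]
BINARY_ADD       [-42]
LOAD_CONST 12    [-42, 12]
BINARY_SUBTRACT  [-54]
LOAD_CONST 1     [-54, 1]
BINARY_SUBTRACT  [-55]
LOAD_CONST 1     [-55, 1]
BINARY_SUBTRACT  [-56]
LOAD_CONST -6    [-56, -6]
BINARY_SUBTRACT  [-50]
UNARY_NEGATIVE   [50]
LOAD_CONST -8    [50, -8]
BINARY_SUBTRACT  [58]

58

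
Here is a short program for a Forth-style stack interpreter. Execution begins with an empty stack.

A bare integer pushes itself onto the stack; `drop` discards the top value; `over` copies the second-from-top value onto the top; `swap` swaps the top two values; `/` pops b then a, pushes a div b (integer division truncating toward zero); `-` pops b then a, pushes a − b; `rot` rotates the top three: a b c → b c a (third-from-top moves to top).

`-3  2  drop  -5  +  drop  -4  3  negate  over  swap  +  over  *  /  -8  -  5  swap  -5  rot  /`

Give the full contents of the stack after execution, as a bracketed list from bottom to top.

[8, -1]

-3     : [-3]
2      : [-3, 2]
drop   : [-3]
-5     : [-3, -5]
+      : [-8]
drop   : []
-4     : [-4]
3      : [-4, 3]
negate : [-4, -3]
over   : [-4, -3, -4]
swap   : [-4, -4, -3]
+      : [-4, -7]
over   : [-4, -7, -4]
*      : [-4, 28]
/      : [0]
-8     : [0, -8]
-      : [8]
5      : [8, 5]
swap   : [5, 8]
-5     : [5, 8, -5]
rot    : [8, -5, 5]
/      : [8, -1]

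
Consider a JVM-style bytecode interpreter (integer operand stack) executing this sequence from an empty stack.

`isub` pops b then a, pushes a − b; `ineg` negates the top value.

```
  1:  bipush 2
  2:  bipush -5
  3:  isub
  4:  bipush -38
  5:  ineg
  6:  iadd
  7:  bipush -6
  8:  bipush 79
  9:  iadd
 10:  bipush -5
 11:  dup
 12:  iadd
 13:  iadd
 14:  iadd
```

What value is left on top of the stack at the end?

108

bipush 2   → 2
bipush -5  → 2 -5
isub       → 7
bipush -38 → 7 -38
ineg       → 7 38
iadd       → 45
bipush -6  → 45 -6
bipush 79  → 45 -6 79
iadd       → 45 73
bipush -5  → 45 73 -5
dup        → 45 73 -5 -5
iadd       → 45 73 -10
iadd       → 45 63
iadd       → 108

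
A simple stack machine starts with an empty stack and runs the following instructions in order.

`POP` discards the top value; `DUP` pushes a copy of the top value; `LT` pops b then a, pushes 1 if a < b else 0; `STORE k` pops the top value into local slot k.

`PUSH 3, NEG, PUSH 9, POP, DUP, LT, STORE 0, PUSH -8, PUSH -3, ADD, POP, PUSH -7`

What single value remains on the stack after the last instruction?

PUSH 3  : 3
NEG     : -3
PUSH 9  : -3 9
POP     : -3
DUP     : -3 -3
LT      : 0
STORE 0 : (empty)
PUSH -8 : -8
PUSH -3 : -8 -3
ADD     : -11
POP     : (empty)
PUSH -7 : -7

-7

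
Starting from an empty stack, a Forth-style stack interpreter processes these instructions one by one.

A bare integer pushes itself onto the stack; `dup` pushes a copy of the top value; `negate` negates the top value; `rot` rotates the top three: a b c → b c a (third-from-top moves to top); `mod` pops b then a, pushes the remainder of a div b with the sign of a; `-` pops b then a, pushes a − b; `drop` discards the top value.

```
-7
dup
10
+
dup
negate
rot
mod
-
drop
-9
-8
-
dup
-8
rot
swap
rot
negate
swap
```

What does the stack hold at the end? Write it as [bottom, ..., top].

-7      -7
dup     -7 -7
10      -7 -7 10
+       -7 3
dup     -7 3 3
negate  -7 3 -3
rot     3 -3 -7
mod     3 -3
-       6
drop    (empty)
-9      -9
-8      -9 -8
-       -1
dup     -1 -1
-8      -1 -1 -8
rot     -1 -8 -1
swap    -1 -1 -8
rot     -1 -8 -1
negate  -1 -8 1
swap    -1 1 -8

[-1, 1, -8]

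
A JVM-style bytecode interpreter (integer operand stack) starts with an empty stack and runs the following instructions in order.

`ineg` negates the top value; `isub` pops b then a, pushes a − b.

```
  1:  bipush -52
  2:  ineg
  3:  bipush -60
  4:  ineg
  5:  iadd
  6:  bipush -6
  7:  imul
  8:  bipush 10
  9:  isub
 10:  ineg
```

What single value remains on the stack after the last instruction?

682

bipush -52 → [-52]
ineg       → [52]
bipush -60 → [52, -60]
ineg       → [52, 60]
iadd       → [112]
bipush -6  → [112, -6]
imul       → [-672]
bipush 10  → [-672, 10]
isub       → [-682]
ineg       → [682]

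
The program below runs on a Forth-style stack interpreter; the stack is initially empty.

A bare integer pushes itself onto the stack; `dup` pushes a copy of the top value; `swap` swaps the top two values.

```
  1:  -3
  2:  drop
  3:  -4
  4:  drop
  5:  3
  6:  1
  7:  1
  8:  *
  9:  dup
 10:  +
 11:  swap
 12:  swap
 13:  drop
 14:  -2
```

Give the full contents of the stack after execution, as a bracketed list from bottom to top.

[3, -2]

-3   : -3
drop : (empty)
-4   : -4
drop : (empty)
3    : 3
1    : 3 1
1    : 3 1 1
*    : 3 1
dup  : 3 1 1
+    : 3 2
swap : 2 3
swap : 3 2
drop : 3
-2   : 3 -2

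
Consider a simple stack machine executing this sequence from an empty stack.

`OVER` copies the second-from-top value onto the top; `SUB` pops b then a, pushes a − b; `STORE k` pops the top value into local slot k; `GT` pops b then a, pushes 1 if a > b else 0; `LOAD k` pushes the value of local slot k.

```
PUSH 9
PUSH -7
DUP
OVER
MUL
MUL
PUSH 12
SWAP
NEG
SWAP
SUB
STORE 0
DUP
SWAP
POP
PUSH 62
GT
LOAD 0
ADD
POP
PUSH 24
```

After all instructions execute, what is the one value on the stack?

24

PUSH 9  → 9
PUSH -7 → 9 -7
DUP     → 9 -7 -7
OVER    → 9 -7 -7 -7
MUL     → 9 -7 49
MUL     → 9 -343
PUSH 12 → 9 -343 12
SWAP    → 9 12 -343
NEG     → 9 12 343
SWAP    → 9 343 12
SUB     → 9 331
STORE 0 → 9
DUP     → 9 9
SWAP    → 9 9
POP     → 9
PUSH 62 → 9 62
GT      → 0
LOAD 0  → 0 331
ADD     → 331
POP     → (empty)
PUSH 24 → 24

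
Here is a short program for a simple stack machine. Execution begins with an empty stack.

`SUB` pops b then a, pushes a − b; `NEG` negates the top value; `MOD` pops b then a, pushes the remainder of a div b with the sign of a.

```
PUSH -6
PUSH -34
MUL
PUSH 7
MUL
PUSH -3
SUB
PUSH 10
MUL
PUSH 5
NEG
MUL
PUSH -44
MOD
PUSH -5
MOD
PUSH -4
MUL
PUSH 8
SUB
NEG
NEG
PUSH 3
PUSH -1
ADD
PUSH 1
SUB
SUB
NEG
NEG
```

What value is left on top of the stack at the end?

PUSH -6   [-6]
PUSH -34  [-6, -34]
MUL       [204]
PUSH 7    [204, 7]
MUL       [1428]
PUSH -3   [1428, -3]
SUB       [1431]
PUSH 10   [1431, 10]
MUL       [14310]
PUSH 5    [14310, 5]
NEG       [14310, -5]
MUL       [-71550]
PUSH -44  [-71550, -44]
MOD       [-6]
PUSH -5   [-6, -5]
MOD       [-1]
PUSH -4   [-1, -4]
MUL       [4]
PUSH 8    [4, 8]
SUB       [-4]
NEG       [4]
NEG       [-4]
PUSH 3    [-4, 3]
PUSH -1   [-4, 3, -1]
ADD       [-4, 2]
PUSH 1    [-4, 2, 1]
SUB       [-4, 1]
SUB       [-5]
NEG       [5]
NEG       [-5]

-5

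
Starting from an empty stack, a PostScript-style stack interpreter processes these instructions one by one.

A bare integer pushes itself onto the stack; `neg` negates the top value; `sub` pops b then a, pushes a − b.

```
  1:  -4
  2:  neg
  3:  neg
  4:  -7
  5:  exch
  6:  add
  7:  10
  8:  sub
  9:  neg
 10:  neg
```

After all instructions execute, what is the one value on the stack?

-21

-4   -> -4
neg  -> 4
neg  -> -4
-7   -> -4 -7
exch -> -7 -4
add  -> -11
10   -> -11 10
sub  -> -21
neg  -> 21
neg  -> -21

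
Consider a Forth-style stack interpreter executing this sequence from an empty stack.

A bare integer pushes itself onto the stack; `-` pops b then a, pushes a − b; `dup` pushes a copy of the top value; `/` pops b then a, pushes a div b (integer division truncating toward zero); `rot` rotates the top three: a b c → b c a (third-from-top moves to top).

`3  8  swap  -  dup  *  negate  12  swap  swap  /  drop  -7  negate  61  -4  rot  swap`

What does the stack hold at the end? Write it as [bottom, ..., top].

[61, 7, -4]

3      → 3
8      → 3 8
swap   → 8 3
-      → 5
dup    → 5 5
*      → 25
negate → -25
12     → -25 12
swap   → 12 -25
swap   → -25 12
/      → -2
drop   → (empty)
-7     → -7
negate → 7
61     → 7 61
-4     → 7 61 -4
rot    → 61 -4 7
swap   → 61 7 -4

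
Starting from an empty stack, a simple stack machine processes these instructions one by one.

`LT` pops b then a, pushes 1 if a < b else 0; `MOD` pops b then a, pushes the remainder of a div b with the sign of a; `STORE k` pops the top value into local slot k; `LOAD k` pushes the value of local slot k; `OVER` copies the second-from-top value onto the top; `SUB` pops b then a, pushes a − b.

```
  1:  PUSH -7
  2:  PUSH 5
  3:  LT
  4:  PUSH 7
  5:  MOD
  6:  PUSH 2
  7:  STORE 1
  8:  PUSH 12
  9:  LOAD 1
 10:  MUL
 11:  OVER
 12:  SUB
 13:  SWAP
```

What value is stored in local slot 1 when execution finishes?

PUSH -7 -> -7
PUSH 5  -> -7 5
LT      -> 1
PUSH 7  -> 1 7
MOD     -> 1
PUSH 2  -> 1 2
STORE 1 -> 1
PUSH 12 -> 1 12
LOAD 1  -> 1 12 2
MUL     -> 1 24
OVER    -> 1 24 1
SUB     -> 1 23
SWAP    -> 23 1

2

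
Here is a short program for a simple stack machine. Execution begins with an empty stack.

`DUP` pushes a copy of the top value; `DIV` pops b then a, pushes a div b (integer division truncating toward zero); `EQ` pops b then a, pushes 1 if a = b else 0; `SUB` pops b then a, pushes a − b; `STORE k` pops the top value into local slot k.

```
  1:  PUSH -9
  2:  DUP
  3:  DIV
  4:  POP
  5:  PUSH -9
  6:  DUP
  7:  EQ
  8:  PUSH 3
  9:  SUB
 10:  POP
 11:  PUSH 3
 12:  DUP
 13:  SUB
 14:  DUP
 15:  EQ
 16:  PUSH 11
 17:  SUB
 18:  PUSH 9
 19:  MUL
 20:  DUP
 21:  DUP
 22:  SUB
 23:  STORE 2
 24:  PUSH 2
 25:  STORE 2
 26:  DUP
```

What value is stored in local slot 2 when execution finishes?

2

PUSH -9  [-9]
DUP      [-9, -9]
DIV      [1]
POP      []
PUSH -9  [-9]
DUP      [-9, -9]
EQ       [1]
PUSH 3   [1, 3]
SUB      [-2]
POP      []
PUSH 3   [3]
DUP      [3, 3]
SUB      [0]
DUP      [0, 0]
EQ       [1]
PUSH 11  [1, 11]
SUB      [-10]
PUSH 9   [-10, 9]
MUL      [-90]
DUP      [-90, -90]
DUP      [-90, -90, -90]
SUB      [-90, 0]
STORE 2  [-90]
PUSH 2   [-90, 2]
STORE 2  [-90]
DUP      [-90, -90]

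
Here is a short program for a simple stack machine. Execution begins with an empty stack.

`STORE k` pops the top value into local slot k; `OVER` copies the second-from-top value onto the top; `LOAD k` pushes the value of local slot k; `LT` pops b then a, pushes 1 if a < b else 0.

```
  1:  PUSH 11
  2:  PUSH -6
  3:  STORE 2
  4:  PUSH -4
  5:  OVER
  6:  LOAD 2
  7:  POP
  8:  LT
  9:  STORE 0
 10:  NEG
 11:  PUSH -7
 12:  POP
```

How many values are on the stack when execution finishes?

PUSH 11 -> [11]
PUSH -6 -> [11, -6]
STORE 2 -> [11]
PUSH -4 -> [11, -4]
OVER    -> [11, -4, 11]
LOAD 2  -> [11, -4, 11, -6]
POP     -> [11, -4, 11]
LT      -> [11, 1]
STORE 0 -> [11]
NEG     -> [-11]
PUSH -7 -> [-11, -7]
POP     -> [-11]

1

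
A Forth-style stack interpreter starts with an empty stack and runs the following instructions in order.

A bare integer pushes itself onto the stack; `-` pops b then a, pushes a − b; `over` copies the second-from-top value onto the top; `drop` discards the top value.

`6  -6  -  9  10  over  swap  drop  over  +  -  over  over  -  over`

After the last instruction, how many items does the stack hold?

6    -> 6
-6   -> 6 -6
-    -> 12
9    -> 12 9
10   -> 12 9 10
over -> 12 9 10 9
swap -> 12 9 9 10
drop -> 12 9 9
over -> 12 9 9 9
+    -> 12 9 18
-    -> 12 -9
over -> 12 -9 12
over -> 12 -9 12 -9
-    -> 12 -9 21
over -> 12 -9 21 -9

4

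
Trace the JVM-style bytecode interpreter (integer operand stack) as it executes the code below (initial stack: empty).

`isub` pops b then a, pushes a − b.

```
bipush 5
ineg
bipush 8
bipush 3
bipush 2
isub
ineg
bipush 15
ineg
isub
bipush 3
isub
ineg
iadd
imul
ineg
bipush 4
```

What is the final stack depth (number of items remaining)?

2

bipush 5   [5]
ineg       [-5]
bipush 8   [-5, 8]
bipush 3   [-5, 8, 3]
bipush 2   [-5, 8, 3, 2]
isub       [-5, 8, 1]
ineg       [-5, 8, -1]
bipush 15  [-5, 8, -1, 15]
ineg       [-5, 8, -1, -15]
isub       [-5, 8, 14]
bipush 3   [-5, 8, 14, 3]
isub       [-5, 8, 11]
ineg       [-5, 8, -11]
iadd       [-5, -3]
imul       [15]
ineg       [-15]
bipush 4   [-15, 4]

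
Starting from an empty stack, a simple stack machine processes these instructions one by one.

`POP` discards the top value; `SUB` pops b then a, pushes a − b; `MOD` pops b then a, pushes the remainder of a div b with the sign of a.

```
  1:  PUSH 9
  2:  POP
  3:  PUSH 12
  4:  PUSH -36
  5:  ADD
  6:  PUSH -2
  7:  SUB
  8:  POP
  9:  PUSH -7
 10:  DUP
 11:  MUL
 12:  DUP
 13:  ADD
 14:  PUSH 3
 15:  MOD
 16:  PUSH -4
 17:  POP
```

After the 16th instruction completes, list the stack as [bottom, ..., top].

PUSH 9   -> [9]
POP      -> []
PUSH 12  -> [12]
PUSH -36 -> [12, -36]
ADD      -> [-24]
PUSH -2  -> [-24, -2]
SUB      -> [-22]
POP      -> []
PUSH -7  -> [-7]
DUP      -> [-7, -7]
MUL      -> [49]
DUP      -> [49, 49]
ADD      -> [98]
PUSH 3   -> [98, 3]
MOD      -> [2]
PUSH -4  -> [2, -4]

[2, -4]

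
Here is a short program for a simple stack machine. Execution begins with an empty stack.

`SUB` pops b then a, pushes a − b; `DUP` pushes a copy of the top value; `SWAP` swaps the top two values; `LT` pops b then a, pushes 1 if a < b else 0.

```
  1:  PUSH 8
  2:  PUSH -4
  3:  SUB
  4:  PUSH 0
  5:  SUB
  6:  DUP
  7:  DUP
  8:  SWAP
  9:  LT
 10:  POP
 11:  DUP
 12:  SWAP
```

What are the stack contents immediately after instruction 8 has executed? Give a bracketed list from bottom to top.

[12, 12, 12]

PUSH 8  → 8
PUSH -4 → 8 -4
SUB     → 12
PUSH 0  → 12 0
SUB     → 12
DUP     → 12 12
DUP     → 12 12 12
SWAP    → 12 12 12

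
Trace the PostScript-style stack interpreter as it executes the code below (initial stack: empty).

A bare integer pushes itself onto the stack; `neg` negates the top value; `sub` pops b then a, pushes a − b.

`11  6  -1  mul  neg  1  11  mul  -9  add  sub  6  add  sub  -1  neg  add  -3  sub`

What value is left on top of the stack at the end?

5

11   [11]
6    [11, 6]
-1   [11, 6, -1]
mul  [11, -6]
neg  [11, 6]
1    [11, 6, 1]
11   [11, 6, 1, 11]
mul  [11, 6, 11]
-9   [11, 6, 11, -9]
add  [11, 6, 2]
sub  [11, 4]
6    [11, 4, 6]
add  [11, 10]
sub  [1]
-1   [1, -1]
neg  [1, 1]
add  [2]
-3   [2, -3]
sub  [5]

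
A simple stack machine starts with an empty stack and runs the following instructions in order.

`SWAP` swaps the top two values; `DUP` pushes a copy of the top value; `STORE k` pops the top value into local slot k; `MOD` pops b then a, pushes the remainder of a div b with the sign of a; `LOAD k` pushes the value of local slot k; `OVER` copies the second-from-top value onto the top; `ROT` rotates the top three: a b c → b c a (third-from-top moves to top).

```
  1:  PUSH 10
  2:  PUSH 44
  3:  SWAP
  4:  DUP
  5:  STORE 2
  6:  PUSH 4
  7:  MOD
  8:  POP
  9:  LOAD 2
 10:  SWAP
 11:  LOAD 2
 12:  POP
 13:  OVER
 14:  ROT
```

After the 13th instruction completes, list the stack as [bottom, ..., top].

PUSH 10 → 10
PUSH 44 → 10 44
SWAP    → 44 10
DUP     → 44 10 10
STORE 2 → 44 10
PUSH 4  → 44 10 4
MOD     → 44 2
POP     → 44
LOAD 2  → 44 10
SWAP    → 10 44
LOAD 2  → 10 44 10
POP     → 10 44
OVER    → 10 44 10

[10, 44, 10]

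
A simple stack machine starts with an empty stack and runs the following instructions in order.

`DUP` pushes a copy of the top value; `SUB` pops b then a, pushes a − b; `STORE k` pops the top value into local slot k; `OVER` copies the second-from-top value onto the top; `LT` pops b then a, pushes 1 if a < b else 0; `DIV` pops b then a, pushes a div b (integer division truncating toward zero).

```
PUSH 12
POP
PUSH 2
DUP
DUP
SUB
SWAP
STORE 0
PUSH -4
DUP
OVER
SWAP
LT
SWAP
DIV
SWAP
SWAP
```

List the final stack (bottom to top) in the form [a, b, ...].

PUSH 12  [12]
POP      []
PUSH 2   [2]
DUP      [2, 2]
DUP      [2, 2, 2]
SUB      [2, 0]
SWAP     [0, 2]
STORE 0  [0]
PUSH -4  [0, -4]
DUP      [0, -4, -4]
OVER     [0, -4, -4, -4]
SWAP     [0, -4, -4, -4]
LT       [0, -4, 0]
SWAP     [0, 0, -4]
DIV      [0, 0]
SWAP     [0, 0]
SWAP     [0, 0]

[0, 0]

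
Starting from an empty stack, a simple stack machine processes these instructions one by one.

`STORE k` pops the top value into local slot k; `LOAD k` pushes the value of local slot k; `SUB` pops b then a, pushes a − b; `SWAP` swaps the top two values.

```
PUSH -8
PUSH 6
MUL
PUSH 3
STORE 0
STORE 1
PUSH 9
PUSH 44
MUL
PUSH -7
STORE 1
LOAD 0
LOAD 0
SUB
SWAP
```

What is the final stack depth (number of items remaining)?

2

PUSH -8 -> [-8]
PUSH 6  -> [-8, 6]
MUL     -> [-48]
PUSH 3  -> [-48, 3]
STORE 0 -> [-48]
STORE 1 -> []
PUSH 9  -> [9]
PUSH 44 -> [9, 44]
MUL     -> [396]
PUSH -7 -> [396, -7]
STORE 1 -> [396]
LOAD 0  -> [396, 3]
LOAD 0  -> [396, 3, 3]
SUB     -> [396, 0]
SWAP    -> [0, 396]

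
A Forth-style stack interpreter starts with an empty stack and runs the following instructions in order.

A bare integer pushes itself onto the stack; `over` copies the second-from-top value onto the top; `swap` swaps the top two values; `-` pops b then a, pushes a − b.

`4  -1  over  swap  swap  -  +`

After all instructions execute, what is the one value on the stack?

4    -> [4]
-1   -> [4, -1]
over -> [4, -1, 4]
swap -> [4, 4, -1]
swap -> [4, -1, 4]
-    -> [4, -5]
+    -> [-1]

-1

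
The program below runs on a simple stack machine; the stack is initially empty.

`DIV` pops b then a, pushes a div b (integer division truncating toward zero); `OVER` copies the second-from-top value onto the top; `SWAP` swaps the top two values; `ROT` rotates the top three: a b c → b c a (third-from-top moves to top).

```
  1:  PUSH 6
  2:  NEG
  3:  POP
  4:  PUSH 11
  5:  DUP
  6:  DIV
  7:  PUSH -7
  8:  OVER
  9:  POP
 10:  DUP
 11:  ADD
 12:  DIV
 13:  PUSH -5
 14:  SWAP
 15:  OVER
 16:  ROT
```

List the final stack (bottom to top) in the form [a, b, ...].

PUSH 6   [6]
NEG      [-6]
POP      []
PUSH 11  [11]
DUP      [11, 11]
DIV      [1]
PUSH -7  [1, -7]
OVER     [1, -7, 1]
POP      [1, -7]
DUP      [1, -7, -7]
ADD      [1, -14]
DIV      [0]
PUSH -5  [0, -5]
SWAP     [-5, 0]
OVER     [-5, 0, -5]
ROT      [0, -5, -5]

[0, -5, -5]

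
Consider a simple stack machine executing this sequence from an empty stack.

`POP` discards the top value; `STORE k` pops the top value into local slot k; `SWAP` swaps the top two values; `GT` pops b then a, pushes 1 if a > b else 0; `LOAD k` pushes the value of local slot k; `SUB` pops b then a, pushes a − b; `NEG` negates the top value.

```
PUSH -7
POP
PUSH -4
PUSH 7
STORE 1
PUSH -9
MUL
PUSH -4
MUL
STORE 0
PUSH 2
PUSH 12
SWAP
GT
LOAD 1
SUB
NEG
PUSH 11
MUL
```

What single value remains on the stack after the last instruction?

66

PUSH -7 -> [-7]
POP     -> []
PUSH -4 -> [-4]
PUSH 7  -> [-4, 7]
STORE 1 -> [-4]
PUSH -9 -> [-4, -9]
MUL     -> [36]
PUSH -4 -> [36, -4]
MUL     -> [-144]
STORE 0 -> []
PUSH 2  -> [2]
PUSH 12 -> [2, 12]
SWAP    -> [12, 2]
GT      -> [1]
LOAD 1  -> [1, 7]
SUB     -> [-6]
NEG     -> [6]
PUSH 11 -> [6, 11]
MUL     -> [66]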